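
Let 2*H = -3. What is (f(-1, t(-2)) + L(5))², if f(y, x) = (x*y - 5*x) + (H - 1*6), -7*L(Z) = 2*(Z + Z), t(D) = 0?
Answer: 21025/196 ≈ 107.27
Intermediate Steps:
H = -3/2 (H = (½)*(-3) = -3/2 ≈ -1.5000)
L(Z) = -4*Z/7 (L(Z) = -2*(Z + Z)/7 = -2*2*Z/7 = -4*Z/7)
f(y, x) = -15/2 - 5*x + x*y (f(y, x) = (x*y - 5*x) + (-3/2 - 1*6) = (-5*x + x*y) + (-3/2 - 6) = (-5*x + x*y) - 15/2 = -15/2 - 5*x + x*y)
(f(-1, t(-2)) + L(5))² = ((-15/2 - 5*0 + 0*(-1)) - 4/7*5)² = ((-15/2 + 0 + 0) - 20/7)² = (-15/2 - 20/7)² = (-145/14)² = 21025/196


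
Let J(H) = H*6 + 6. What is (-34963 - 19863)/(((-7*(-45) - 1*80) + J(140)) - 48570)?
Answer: 54826/47489 ≈ 1.1545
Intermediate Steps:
J(H) = 6 + 6*H (J(H) = 6*H + 6 = 6 + 6*H)
(-34963 - 19863)/(((-7*(-45) - 1*80) + J(140)) - 48570) = (-34963 - 19863)/(((-7*(-45) - 1*80) + (6 + 6*140)) - 48570) = -54826/(((315 - 80) + (6 + 840)) - 48570) = -54826/((235 + 846) - 48570) = -54826/(1081 - 48570) = -54826/(-47489) = -54826*(-1/47489) = 54826/47489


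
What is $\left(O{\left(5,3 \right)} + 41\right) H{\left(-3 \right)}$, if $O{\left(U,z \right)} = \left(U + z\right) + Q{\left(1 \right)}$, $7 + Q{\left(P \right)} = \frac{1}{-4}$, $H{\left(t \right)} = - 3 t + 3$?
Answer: $501$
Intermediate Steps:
$H{\left(t \right)} = 3 - 3 t$
$Q{\left(P \right)} = - \frac{29}{4}$ ($Q{\left(P \right)} = -7 + \frac{1}{-4} = -7 - \frac{1}{4} = - \frac{29}{4}$)
$O{\left(U,z \right)} = - \frac{29}{4} + U + z$ ($O{\left(U,z \right)} = \left(U + z\right) - \frac{29}{4} = - \frac{29}{4} + U + z$)
$\left(O{\left(5,3 \right)} + 41\right) H{\left(-3 \right)} = \left(\left(- \frac{29}{4} + 5 + 3\right) + 41\right) \left(3 - -9\right) = \left(\frac{3}{4} + 41\right) \left(3 + 9\right) = \frac{167}{4} \cdot 12 = 501$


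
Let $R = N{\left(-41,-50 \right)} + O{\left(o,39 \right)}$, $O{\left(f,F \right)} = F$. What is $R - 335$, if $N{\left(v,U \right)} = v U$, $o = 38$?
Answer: $1754$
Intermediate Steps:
$N{\left(v,U \right)} = U v$
$R = 2089$ ($R = \left(-50\right) \left(-41\right) + 39 = 2050 + 39 = 2089$)
$R - 335 = 2089 - 335 = 1754$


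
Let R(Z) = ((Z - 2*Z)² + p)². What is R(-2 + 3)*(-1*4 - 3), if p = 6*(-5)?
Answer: -5887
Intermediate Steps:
p = -30
R(Z) = (-30 + Z²)² (R(Z) = ((Z - 2*Z)² - 30)² = ((-Z)² - 30)² = (Z² - 30)² = (-30 + Z²)²)
R(-2 + 3)*(-1*4 - 3) = (-30 + (-2 + 3)²)²*(-1*4 - 3) = (-30 + 1²)²*(-4 - 3) = (-30 + 1)²*(-7) = (-29)²*(-7) = 841*(-7) = -5887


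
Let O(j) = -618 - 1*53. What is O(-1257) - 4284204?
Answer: -4284875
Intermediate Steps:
O(j) = -671 (O(j) = -618 - 53 = -671)
O(-1257) - 4284204 = -671 - 4284204 = -4284875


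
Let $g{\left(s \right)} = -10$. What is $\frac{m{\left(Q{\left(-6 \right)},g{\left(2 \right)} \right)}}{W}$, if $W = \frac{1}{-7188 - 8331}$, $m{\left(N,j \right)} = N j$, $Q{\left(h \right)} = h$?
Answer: $-931140$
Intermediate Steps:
$W = - \frac{1}{15519}$ ($W = \frac{1}{-15519} = - \frac{1}{15519} \approx -6.4437 \cdot 10^{-5}$)
$\frac{m{\left(Q{\left(-6 \right)},g{\left(2 \right)} \right)}}{W} = \frac{\left(-6\right) \left(-10\right)}{- \frac{1}{15519}} = 60 \left(-15519\right) = -931140$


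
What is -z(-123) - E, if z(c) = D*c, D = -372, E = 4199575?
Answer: -4245331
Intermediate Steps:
z(c) = -372*c
-z(-123) - E = -(-372)*(-123) - 1*4199575 = -1*45756 - 4199575 = -45756 - 4199575 = -4245331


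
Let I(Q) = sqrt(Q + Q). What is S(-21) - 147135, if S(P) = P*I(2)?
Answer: -147177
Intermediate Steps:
I(Q) = sqrt(2)*sqrt(Q) (I(Q) = sqrt(2*Q) = sqrt(2)*sqrt(Q))
S(P) = 2*P (S(P) = P*(sqrt(2)*sqrt(2)) = P*2 = 2*P)
S(-21) - 147135 = 2*(-21) - 147135 = -42 - 147135 = -147177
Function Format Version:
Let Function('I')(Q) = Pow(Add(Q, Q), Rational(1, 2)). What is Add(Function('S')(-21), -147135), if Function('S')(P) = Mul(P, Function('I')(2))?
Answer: -147177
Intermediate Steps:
Function('I')(Q) = Mul(Pow(2, Rational(1, 2)), Pow(Q, Rational(1, 2))) (Function('I')(Q) = Pow(Mul(2, Q), Rational(1, 2)) = Mul(Pow(2, Rational(1, 2)), Pow(Q, Rational(1, 2))))
Function('S')(P) = Mul(2, P) (Function('S')(P) = Mul(P, Mul(Pow(2, Rational(1, 2)), Pow(2, Rational(1, 2)))) = Mul(P, 2) = Mul(2, P))
Add(Function('S')(-21), -147135) = Add(Mul(2, -21), -147135) = Add(-42, -147135) = -147177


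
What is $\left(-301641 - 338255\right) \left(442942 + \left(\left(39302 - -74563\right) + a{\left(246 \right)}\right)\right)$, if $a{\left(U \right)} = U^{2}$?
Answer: $-395022518408$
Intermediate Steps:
$\left(-301641 - 338255\right) \left(442942 + \left(\left(39302 - -74563\right) + a{\left(246 \right)}\right)\right) = \left(-301641 - 338255\right) \left(442942 + \left(\left(39302 - -74563\right) + 246^{2}\right)\right) = - 639896 \left(442942 + \left(\left(39302 + 74563\right) + 60516\right)\right) = - 639896 \left(442942 + \left(113865 + 60516\right)\right) = - 639896 \left(442942 + 174381\right) = \left(-639896\right) 617323 = -395022518408$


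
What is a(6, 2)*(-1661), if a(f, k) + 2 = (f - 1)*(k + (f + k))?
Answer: -79728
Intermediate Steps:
a(f, k) = -2 + (-1 + f)*(f + 2*k) (a(f, k) = -2 + (f - 1)*(k + (f + k)) = -2 + (-1 + f)*(f + 2*k))
a(6, 2)*(-1661) = (-2 + 6**2 - 1*6 - 2*2 + 2*6*2)*(-1661) = (-2 + 36 - 6 - 4 + 24)*(-1661) = 48*(-1661) = -79728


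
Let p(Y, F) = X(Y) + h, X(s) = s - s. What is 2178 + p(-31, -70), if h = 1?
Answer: 2179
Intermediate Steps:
X(s) = 0
p(Y, F) = 1 (p(Y, F) = 0 + 1 = 1)
2178 + p(-31, -70) = 2178 + 1 = 2179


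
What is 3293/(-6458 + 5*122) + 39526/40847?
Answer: 96638877/238873256 ≈ 0.40456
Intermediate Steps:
3293/(-6458 + 5*122) + 39526/40847 = 3293/(-6458 + 610) + 39526*(1/40847) = 3293/(-5848) + 39526/40847 = 3293*(-1/5848) + 39526/40847 = -3293/5848 + 39526/40847 = 96638877/238873256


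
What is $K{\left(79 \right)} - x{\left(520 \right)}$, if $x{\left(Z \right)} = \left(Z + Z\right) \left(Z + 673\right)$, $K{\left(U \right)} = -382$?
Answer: $-1241102$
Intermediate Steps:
$x{\left(Z \right)} = 2 Z \left(673 + Z\right)$
$K{\left(79 \right)} - x{\left(520 \right)} = -382 - 2 \cdot 520 \left(673 + 520\right) = -382 - 2 \cdot 520 \cdot 1193 = -382 - 1240720 = -1241102$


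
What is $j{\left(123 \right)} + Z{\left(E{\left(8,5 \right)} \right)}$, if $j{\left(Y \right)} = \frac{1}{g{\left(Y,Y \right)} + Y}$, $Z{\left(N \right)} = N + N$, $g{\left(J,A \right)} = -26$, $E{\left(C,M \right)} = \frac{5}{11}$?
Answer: $\frac{981}{1067} \approx 0.9194$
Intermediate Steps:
$E{\left(C,M \right)} = \frac{5}{11}$ ($E{\left(C,M \right)} = 5 \cdot \frac{1}{11} = \frac{5}{11}$)
$Z{\left(N \right)} = 2 N$
$j{\left(Y \right)} = \frac{1}{-26 + Y}$
$j{\left(123 \right)} + Z{\left(E{\left(8,5 \right)} \right)} = \frac{1}{-26 + 123} + 2 \cdot \frac{5}{11} = \frac{1}{97} + \frac{10}{11} = \frac{981}{1067}$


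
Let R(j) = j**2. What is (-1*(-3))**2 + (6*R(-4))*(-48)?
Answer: -4599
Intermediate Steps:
(-1*(-3))**2 + (6*R(-4))*(-48) = (-1*(-3))**2 + (6*(-4)**2)*(-48) = 3**2 + (6*16)*(-48) = 9 + 96*(-48) = 9 - 4608 = -4599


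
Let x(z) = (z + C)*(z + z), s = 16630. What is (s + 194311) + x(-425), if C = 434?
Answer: 203291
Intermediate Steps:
x(z) = 2*z*(434 + z) (x(z) = (z + 434)*(z + z) = (434 + z)*(2*z) = 2*z*(434 + z))
(s + 194311) + x(-425) = (16630 + 194311) + 2*(-425)*(434 - 425) = 210941 + 2*(-425)*9 = 210941 - 7650 = 203291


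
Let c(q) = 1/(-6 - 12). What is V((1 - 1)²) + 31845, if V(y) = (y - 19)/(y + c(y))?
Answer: 32187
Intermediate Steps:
c(q) = -1/18 (c(q) = 1/(-18) = -1/18)
V(y) = (-19 + y)/(-1/18 + y) (V(y) = (y - 19)/(y - 1/18) = (-19 + y)/(-1/18 + y))
V((1 - 1)²) + 31845 = 18*(-19 + (1 - 1)²)/(-1 + 18*(1 - 1)²) + 31845 = 18*(-19 + 0²)/(-1 + 18*0²) + 31845 = 18*(-19 + 0)/(-1 + 18*0) + 31845 = 18*(-19)/(-1 + 0) + 31845 = 18*(-19)/(-1) + 31845 = 18*(-1)*(-19) + 31845 = 342 + 31845 = 32187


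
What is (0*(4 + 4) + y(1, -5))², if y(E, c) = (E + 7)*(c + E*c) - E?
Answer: 6561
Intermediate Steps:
y(E, c) = -E + (7 + E)*(c + E*c) (y(E, c) = (7 + E)*(c + E*c) - E = -E + (7 + E)*(c + E*c))
(0*(4 + 4) + y(1, -5))² = (0*(4 + 4) + (-1*1 + 7*(-5) - 5*1² + 8*1*(-5)))² = (0*8 + (-1 - 35 - 5*1 - 40))² = (0 + (-1 - 35 - 5 - 40))² = (0 - 81)² = (-81)² = 6561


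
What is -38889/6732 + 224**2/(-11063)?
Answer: -85334871/8275124 ≈ -10.312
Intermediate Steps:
-38889/6732 + 224**2/(-11063) = -38889*1/6732 + 50176*(-1/11063) = -4321/748 - 50176/11063 = -85334871/8275124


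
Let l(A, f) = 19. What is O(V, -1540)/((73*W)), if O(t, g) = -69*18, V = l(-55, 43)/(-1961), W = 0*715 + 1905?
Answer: -414/46355 ≈ -0.0089311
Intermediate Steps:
W = 1905 (W = 0 + 1905 = 1905)
V = -19/1961 (V = 19/(-1961) = 19*(-1/1961) = -19/1961 ≈ -0.0096889)
O(t, g) = -1242
O(V, -1540)/((73*W)) = -1242/(73*1905) = -1242/139065 = -1242*1/139065 = -414/46355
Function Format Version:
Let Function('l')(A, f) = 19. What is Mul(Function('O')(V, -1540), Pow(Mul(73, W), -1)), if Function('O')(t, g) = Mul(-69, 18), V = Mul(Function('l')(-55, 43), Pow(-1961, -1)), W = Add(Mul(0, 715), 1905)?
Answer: Rational(-414, 46355) ≈ -0.0089311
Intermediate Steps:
W = 1905 (W = Add(0, 1905) = 1905)
V = Rational(-19, 1961) (V = Mul(19, Pow(-1961, -1)) = Mul(19, Rational(-1, 1961)) = Rational(-19, 1961) ≈ -0.0096889)
Function('O')(t, g) = -1242
Mul(Function('O')(V, -1540), Pow(Mul(73, W), -1)) = Mul(-1242, Pow(Mul(73, 1905), -1)) = Mul(-1242, Pow(139065, -1)) = Mul(-1242, Rational(1, 139065)) = Rational(-414, 46355)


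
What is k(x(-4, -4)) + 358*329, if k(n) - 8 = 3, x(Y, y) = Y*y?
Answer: 117793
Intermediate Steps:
k(n) = 11 (k(n) = 8 + 3 = 11)
k(x(-4, -4)) + 358*329 = 11 + 358*329 = 11 + 117782 = 117793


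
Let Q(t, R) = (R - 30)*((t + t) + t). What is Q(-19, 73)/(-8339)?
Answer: 2451/8339 ≈ 0.29392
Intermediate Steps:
Q(t, R) = 3*t*(-30 + R) (Q(t, R) = (-30 + R)*(2*t + t) = (-30 + R)*(3*t) = 3*t*(-30 + R))
Q(-19, 73)/(-8339) = (3*(-19)*(-30 + 73))/(-8339) = (3*(-19)*43)*(-1/8339) = -2451*(-1/8339) = 2451/8339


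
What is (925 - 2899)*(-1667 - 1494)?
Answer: 6239814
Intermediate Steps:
(925 - 2899)*(-1667 - 1494) = -1974*(-3161) = 6239814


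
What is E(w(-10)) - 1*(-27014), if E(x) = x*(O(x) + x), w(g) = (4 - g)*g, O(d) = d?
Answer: 66214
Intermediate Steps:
w(g) = g*(4 - g)
E(x) = 2*x**2 (E(x) = x*(x + x) = x*(2*x) = 2*x**2)
E(w(-10)) - 1*(-27014) = 2*(-10*(4 - 1*(-10)))**2 - 1*(-27014) = 2*(-10*(4 + 10))**2 + 27014 = 2*(-10*14)**2 + 27014 = 2*(-140)**2 + 27014 = 2*19600 + 27014 = 39200 + 27014 = 66214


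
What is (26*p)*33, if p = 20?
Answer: 17160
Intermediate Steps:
(26*p)*33 = (26*20)*33 = 520*33 = 17160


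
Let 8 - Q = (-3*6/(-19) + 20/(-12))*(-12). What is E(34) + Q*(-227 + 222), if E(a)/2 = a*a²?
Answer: 1493612/19 ≈ 78611.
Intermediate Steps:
E(a) = 2*a³ (E(a) = 2*(a*a²) = 2*a³)
Q = -12/19 (Q = 8 - (-3*6/(-19) + 20/(-12))*(-12) = 8 - (-18*(-1/19) + 20*(-1/12))*(-12) = 8 - (18/19 - 5/3)*(-12) = 8 - (-41)*(-12)/57 = 8 - 1*164/19 = 8 - 164/19 = -12/19 ≈ -0.63158)
E(34) + Q*(-227 + 222) = 2*34³ - 12*(-227 + 222)/19 = 2*39304 - 12/19*(-5) = 78608 + 60/19 = 1493612/19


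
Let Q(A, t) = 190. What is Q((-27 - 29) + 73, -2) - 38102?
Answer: -37912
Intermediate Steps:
Q((-27 - 29) + 73, -2) - 38102 = 190 - 38102 = -37912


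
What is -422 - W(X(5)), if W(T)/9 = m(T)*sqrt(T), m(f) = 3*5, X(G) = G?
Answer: -422 - 135*sqrt(5) ≈ -723.87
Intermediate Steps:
m(f) = 15
W(T) = 135*sqrt(T) (W(T) = 9*(15*sqrt(T)) = 135*sqrt(T))
-422 - W(X(5)) = -422 - 135*sqrt(5)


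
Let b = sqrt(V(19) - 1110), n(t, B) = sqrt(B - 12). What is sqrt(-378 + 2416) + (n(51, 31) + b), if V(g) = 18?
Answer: sqrt(19) + sqrt(2038) + 2*I*sqrt(273) ≈ 49.503 + 33.045*I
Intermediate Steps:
n(t, B) = sqrt(-12 + B)
b = 2*I*sqrt(273) (b = sqrt(18 - 1110) = sqrt(-1092) = 2*I*sqrt(273) ≈ 33.045*I)
sqrt(-378 + 2416) + (n(51, 31) + b) = sqrt(-378 + 2416) + (sqrt(-12 + 31) + 2*I*sqrt(273)) = sqrt(2038) + (sqrt(19) + 2*I*sqrt(273)) = sqrt(19) + sqrt(2038) + 2*I*sqrt(273)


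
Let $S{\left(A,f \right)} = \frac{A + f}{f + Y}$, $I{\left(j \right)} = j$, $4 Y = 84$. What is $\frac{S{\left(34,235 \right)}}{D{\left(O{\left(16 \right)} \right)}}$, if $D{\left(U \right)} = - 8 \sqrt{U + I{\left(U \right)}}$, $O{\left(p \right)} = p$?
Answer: $- \frac{269 \sqrt{2}}{16384} \approx -0.023219$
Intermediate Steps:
$Y = 21$ ($Y = \frac{1}{4} \cdot 84 = 21$)
$S{\left(A,f \right)} = \frac{A + f}{21 + f}$ ($S{\left(A,f \right)} = \frac{A + f}{f + 21} = \frac{A + f}{21 + f}$)
$D{\left(U \right)} = - 8 \sqrt{2} \sqrt{U}$ ($D{\left(U \right)} = - 8 \sqrt{U + U} = - 8 \sqrt{2 U} = - 8 \sqrt{2} \sqrt{U}$)
$\frac{S{\left(34,235 \right)}}{D{\left(O{\left(16 \right)} \right)}} = \frac{\frac{1}{21 + 235} \left(34 + 235\right)}{\left(-8\right) \sqrt{2} \sqrt{16}} = \frac{\frac{1}{256} \cdot 269}{\left(-8\right) \sqrt{2} \cdot 4} = \frac{\frac{1}{256} \cdot 269}{\left(-32\right) \sqrt{2}} = \frac{269 \left(- \frac{\sqrt{2}}{64}\right)}{256} = - \frac{269 \sqrt{2}}{16384}$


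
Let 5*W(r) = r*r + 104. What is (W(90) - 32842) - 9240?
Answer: -202206/5 ≈ -40441.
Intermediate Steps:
W(r) = 104/5 + r**2/5 (W(r) = (r*r + 104)/5 = (r**2 + 104)/5 = (104 + r**2)/5 = 104/5 + r**2/5)
(W(90) - 32842) - 9240 = ((104/5 + (1/5)*90**2) - 32842) - 9240 = ((104/5 + (1/5)*8100) - 32842) - 9240 = ((104/5 + 1620) - 32842) - 9240 = (8204/5 - 32842) - 9240 = -156006/5 - 9240 = -202206/5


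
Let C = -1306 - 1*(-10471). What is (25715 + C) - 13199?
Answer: 21681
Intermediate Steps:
C = 9165 (C = -1306 + 10471 = 9165)
(25715 + C) - 13199 = (25715 + 9165) - 13199 = 34880 - 13199 = 21681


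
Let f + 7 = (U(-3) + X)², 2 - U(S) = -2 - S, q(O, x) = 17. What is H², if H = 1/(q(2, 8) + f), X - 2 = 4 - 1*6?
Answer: 1/121 ≈ 0.0082645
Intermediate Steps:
X = 0 (X = 2 + (4 - 1*6) = 2 + (4 - 6) = 2 - 2 = 0)
U(S) = 4 + S (U(S) = 2 - (-2 - S) = 2 + (2 + S) = 4 + S)
f = -6 (f = -7 + ((4 - 3) + 0)² = -7 + (1 + 0)² = -7 + 1² = -7 + 1 = -6)
H = 1/11 (H = 1/(17 - 6) = 1/11 ≈ 0.090909)
H² = (1/11)² = 1/121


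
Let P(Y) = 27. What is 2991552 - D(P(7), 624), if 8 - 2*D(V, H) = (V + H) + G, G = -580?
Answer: 5983167/2 ≈ 2.9916e+6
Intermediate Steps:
D(V, H) = 294 - H/2 - V/2 (D(V, H) = 4 - ((V + H) - 580)/2 = 4 - ((H + V) - 580)/2 = 4 - (-580 + H + V)/2 = 4 + (290 - H/2 - V/2) = 294 - H/2 - V/2)
2991552 - D(P(7), 624) = 2991552 - (294 - ½*624 - ½*27) = 2991552 - (294 - 312 - 27/2) = 2991552 - 1*(-63/2) = 2991552 + 63/2 = 5983167/2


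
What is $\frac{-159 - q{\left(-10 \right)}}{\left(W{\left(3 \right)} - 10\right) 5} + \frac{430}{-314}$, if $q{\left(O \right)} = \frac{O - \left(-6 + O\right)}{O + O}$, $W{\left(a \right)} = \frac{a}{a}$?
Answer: $\frac{50803}{23550} \approx 2.1572$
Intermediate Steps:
$W{\left(a \right)} = 1$
$q{\left(O \right)} = \frac{3}{O}$ ($q{\left(O \right)} = \frac{6}{2 O} = 6 \frac{1}{2 O} = \frac{3}{O}$)
$\frac{-159 - q{\left(-10 \right)}}{\left(W{\left(3 \right)} - 10\right) 5} + \frac{430}{-314} = \frac{-159 - \frac{3}{-10}}{\left(1 - 10\right) 5} + \frac{430}{-314} = \frac{-159 - 3 \left(- \frac{1}{10}\right)}{\left(-9\right) 5} + 430 \left(- \frac{1}{314}\right) = \frac{-159 - - \frac{3}{10}}{-45} - \frac{215}{157} = \left(-159 + \frac{3}{10}\right) \left(- \frac{1}{45}\right) - \frac{215}{157} = \left(- \frac{1587}{10}\right) \left(- \frac{1}{45}\right) - \frac{215}{157} = \frac{529}{150} - \frac{215}{157} = \frac{50803}{23550}$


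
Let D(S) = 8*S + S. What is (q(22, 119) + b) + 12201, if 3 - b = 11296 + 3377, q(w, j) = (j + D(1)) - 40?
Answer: -2381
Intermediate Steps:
D(S) = 9*S
q(w, j) = -31 + j (q(w, j) = (j + 9*1) - 40 = (j + 9) - 40 = (9 + j) - 40 = -31 + j)
b = -14670 (b = 3 - (11296 + 3377) = 3 - 1*14673 = 3 - 14673 = -14670)
(q(22, 119) + b) + 12201 = ((-31 + 119) - 14670) + 12201 = (88 - 14670) + 12201 = -14582 + 12201 = -2381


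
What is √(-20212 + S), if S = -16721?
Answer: I*√36933 ≈ 192.18*I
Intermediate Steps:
√(-20212 + S) = √(-20212 - 16721) = √(-36933) = I*√36933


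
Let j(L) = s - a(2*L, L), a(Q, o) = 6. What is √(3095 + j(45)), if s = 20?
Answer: √3109 ≈ 55.758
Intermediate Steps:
j(L) = 14 (j(L) = 20 - 1*6 = 20 - 6 = 14)
√(3095 + j(45)) = √(3095 + 14) = √3109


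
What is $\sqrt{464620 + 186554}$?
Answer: $\sqrt{651174} \approx 806.95$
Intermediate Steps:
$\sqrt{464620 + 186554} = \sqrt{651174}$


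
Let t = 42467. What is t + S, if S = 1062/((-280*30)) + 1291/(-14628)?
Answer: 217421447461/5119800 ≈ 42467.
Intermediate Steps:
S = -1099139/5119800 (S = 1062/(-8400) + 1291*(-1/14628) = 1062*(-1/8400) - 1291/14628 = -177/1400 - 1291/14628 = -1099139/5119800 ≈ -0.21468)
t + S = 42467 - 1099139/5119800 = 217421447461/5119800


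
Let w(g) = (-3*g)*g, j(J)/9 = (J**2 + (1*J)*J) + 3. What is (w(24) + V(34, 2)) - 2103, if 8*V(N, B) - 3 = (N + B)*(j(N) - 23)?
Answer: 718587/8 ≈ 89823.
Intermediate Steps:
j(J) = 27 + 18*J**2 (j(J) = 9*((J**2 + (1*J)*J) + 3) = 9*((J**2 + J*J) + 3) = 9*((J**2 + J**2) + 3) = 9*(2*J**2 + 3) = 9*(3 + 2*J**2) = 27 + 18*J**2)
w(g) = -3*g**2
V(N, B) = 3/8 + (4 + 18*N**2)*(B + N)/8 (V(N, B) = 3/8 + ((N + B)*((27 + 18*N**2) - 23))/8 = 3/8 + ((B + N)*(4 + 18*N**2))/8 = 3/8 + ((4 + 18*N**2)*(B + N))/8 = 3/8 + (4 + 18*N**2)*(B + N)/8)
(w(24) + V(34, 2)) - 2103 = (-3*24**2 + (3/8 + (1/2)*2 + (1/2)*34 + (9/4)*34**3 + (9/4)*2*34**2)) - 2103 = (-3*576 + (3/8 + 1 + 17 + (9/4)*39304 + (9/4)*2*1156)) - 2103 = (-1728 + (3/8 + 1 + 17 + 88434 + 5202)) - 2103 = (-1728 + 749235/8) - 2103 = 735411/8 - 2103 = 718587/8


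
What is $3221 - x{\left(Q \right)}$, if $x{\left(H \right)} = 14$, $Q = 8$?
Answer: $3207$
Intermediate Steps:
$3221 - x{\left(Q \right)} = 3221 - 14 = 3207$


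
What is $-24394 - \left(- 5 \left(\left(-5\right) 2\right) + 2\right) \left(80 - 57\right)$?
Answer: $-25590$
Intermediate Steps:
$-24394 - \left(- 5 \left(\left(-5\right) 2\right) + 2\right) \left(80 - 57\right) = -24394 - \left(\left(-5\right) \left(-10\right) + 2\right) 23 = -24394 - \left(50 + 2\right) 23 = -24394 - 52 \cdot 23 = -24394 - 1196 = -25590$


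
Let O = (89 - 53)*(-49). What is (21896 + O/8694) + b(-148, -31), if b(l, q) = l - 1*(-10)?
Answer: 1501288/69 ≈ 21758.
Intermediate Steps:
O = -1764 (O = 36*(-49) = -1764)
b(l, q) = 10 + l (b(l, q) = l + 10 = 10 + l)
(21896 + O/8694) + b(-148, -31) = (21896 - 1764/8694) + (10 - 148) = (21896 - 1764*1/8694) - 138 = (21896 - 14/69) - 138 = 1510810/69 - 138 = 1501288/69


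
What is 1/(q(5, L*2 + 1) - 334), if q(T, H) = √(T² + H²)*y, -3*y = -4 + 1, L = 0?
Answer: -167/55765 - √26/111530 ≈ -0.0030404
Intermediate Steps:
y = 1 (y = -(-4 + 1)/3 = -⅓*(-3) = 1)
q(T, H) = √(H² + T²) (q(T, H) = √(T² + H²)*1 = √(H² + T²)*1 = √(H² + T²))
1/(q(5, L*2 + 1) - 334) = 1/(√((0*2 + 1)² + 5²) - 334) = 1/(√((0 + 1)² + 25) - 334) = 1/(√(1² + 25) - 334) = 1/(√(1 + 25) - 334) = 1/(√26 - 334) = 1/(-334 + √26)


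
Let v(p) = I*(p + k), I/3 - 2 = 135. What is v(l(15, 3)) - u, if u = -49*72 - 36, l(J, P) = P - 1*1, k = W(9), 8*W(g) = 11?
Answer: 39609/8 ≈ 4951.1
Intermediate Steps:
I = 411 (I = 6 + 3*135 = 6 + 405 = 411)
W(g) = 11/8 (W(g) = (⅛)*11 = 11/8)
k = 11/8 ≈ 1.3750
l(J, P) = -1 + P (l(J, P) = P - 1 = -1 + P)
v(p) = 4521/8 + 411*p (v(p) = 411*(p + 11/8) = 411*(11/8 + p) = 4521/8 + 411*p)
u = -3564 (u = -3528 - 36 = -3564)
v(l(15, 3)) - u = (4521/8 + 411*(-1 + 3)) - 1*(-3564) = (4521/8 + 411*2) + 3564 = (4521/8 + 822) + 3564 = 11097/8 + 3564 = 39609/8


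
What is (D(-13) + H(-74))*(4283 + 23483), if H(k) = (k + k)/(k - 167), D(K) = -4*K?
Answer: 352072880/241 ≈ 1.4609e+6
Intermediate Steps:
H(k) = 2*k/(-167 + k) (H(k) = (2*k)/(-167 + k) = 2*k/(-167 + k))
(D(-13) + H(-74))*(4283 + 23483) = (-4*(-13) + 2*(-74)/(-167 - 74))*(4283 + 23483) = (52 + 2*(-74)/(-241))*27766 = (52 + 2*(-74)*(-1/241))*27766 = (52 + 148/241)*27766 = (12680/241)*27766 = 352072880/241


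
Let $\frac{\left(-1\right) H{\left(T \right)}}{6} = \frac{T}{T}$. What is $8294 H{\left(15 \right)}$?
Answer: $-49764$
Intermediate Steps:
$H{\left(T \right)} = -6$ ($H{\left(T \right)} = - 6 \frac{T}{T} = \left(-6\right) 1 = -6$)
$8294 H{\left(15 \right)} = 8294 \left(-6\right) = -49764$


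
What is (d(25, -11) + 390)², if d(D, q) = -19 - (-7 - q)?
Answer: 134689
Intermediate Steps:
d(D, q) = -12 + q (d(D, q) = -19 + (7 + q) = -12 + q)
(d(25, -11) + 390)² = ((-12 - 11) + 390)² = (-23 + 390)² = 367² = 134689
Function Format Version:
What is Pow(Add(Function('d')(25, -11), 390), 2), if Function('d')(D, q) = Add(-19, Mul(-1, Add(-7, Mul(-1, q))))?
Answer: 134689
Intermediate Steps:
Function('d')(D, q) = Add(-12, q) (Function('d')(D, q) = Add(-19, Add(7, q)) = Add(-12, q))
Pow(Add(Function('d')(25, -11), 390), 2) = Pow(Add(Add(-12, -11), 390), 2) = Pow(Add(-23, 390), 2) = Pow(367, 2) = 134689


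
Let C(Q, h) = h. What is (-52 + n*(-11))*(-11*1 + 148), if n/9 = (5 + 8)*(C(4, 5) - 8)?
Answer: 521833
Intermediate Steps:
n = -351 (n = 9*((5 + 8)*(5 - 8)) = 9*(13*(-3)) = 9*(-39) = -351)
(-52 + n*(-11))*(-11*1 + 148) = (-52 - 351*(-11))*(-11*1 + 148) = (-52 + 3861)*(-11 + 148) = 3809*137 = 521833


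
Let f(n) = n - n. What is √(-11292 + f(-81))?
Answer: 2*I*√2823 ≈ 106.26*I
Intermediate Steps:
f(n) = 0
√(-11292 + f(-81)) = √(-11292 + 0) = √(-11292) = 2*I*√2823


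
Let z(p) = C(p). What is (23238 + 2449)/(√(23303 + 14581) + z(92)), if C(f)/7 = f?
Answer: 590801/13459 - 25687*√9471/188426 ≈ 30.629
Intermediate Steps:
C(f) = 7*f
z(p) = 7*p
(23238 + 2449)/(√(23303 + 14581) + z(92)) = (23238 + 2449)/(√(23303 + 14581) + 7*92) = 25687/(√37884 + 644) = 25687/(2*√9471 + 644) = 25687/(644 + 2*√9471)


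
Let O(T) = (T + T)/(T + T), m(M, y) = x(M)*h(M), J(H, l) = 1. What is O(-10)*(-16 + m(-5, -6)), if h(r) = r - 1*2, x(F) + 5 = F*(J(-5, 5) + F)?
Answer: -121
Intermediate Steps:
x(F) = -5 + F*(1 + F)
h(r) = -2 + r (h(r) = r - 2 = -2 + r)
m(M, y) = (-2 + M)*(-5 + M + M**2) (m(M, y) = (-5 + M + M**2)*(-2 + M) = (-2 + M)*(-5 + M + M**2))
O(T) = 1 (O(T) = (2*T)/((2*T)) = (2*T)*(1/(2*T)) = 1)
O(-10)*(-16 + m(-5, -6)) = 1*(-16 + (-2 - 5)*(-5 - 5 + (-5)**2)) = 1*(-16 - 7*(-5 - 5 + 25)) = 1*(-16 - 7*15) = 1*(-16 - 105) = 1*(-121) = -121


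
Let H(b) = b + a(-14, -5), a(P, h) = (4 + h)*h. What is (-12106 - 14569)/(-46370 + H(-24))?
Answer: 26675/46389 ≈ 0.57503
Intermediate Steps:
a(P, h) = h*(4 + h)
H(b) = 5 + b (H(b) = b - 5*(4 - 5) = b - 5*(-1) = b + 5 = 5 + b)
(-12106 - 14569)/(-46370 + H(-24)) = (-12106 - 14569)/(-46370 + (5 - 24)) = -26675/(-46370 - 19) = -26675/(-46389) = -26675*(-1/46389) = 26675/46389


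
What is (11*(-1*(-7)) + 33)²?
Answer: 12100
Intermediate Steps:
(11*(-1*(-7)) + 33)² = (11*7 + 33)² = (77 + 33)² = 110² = 12100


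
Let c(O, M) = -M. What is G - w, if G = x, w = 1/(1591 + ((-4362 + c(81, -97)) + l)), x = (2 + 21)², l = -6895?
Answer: 5062002/9569 ≈ 529.00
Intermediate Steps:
x = 529 (x = 23² = 529)
w = -1/9569 (w = 1/(1591 + ((-4362 - 1*(-97)) - 6895)) = 1/(1591 + ((-4362 + 97) - 6895)) = 1/(1591 + (-4265 - 6895)) = 1/(1591 - 11160) = 1/(-9569) = -1/9569 ≈ -0.00010450)
G = 529
G - w = 529 - 1*(-1/9569) = 529 + 1/9569 = 5062002/9569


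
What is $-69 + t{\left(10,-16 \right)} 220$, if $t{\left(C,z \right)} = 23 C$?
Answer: $50531$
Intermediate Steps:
$-69 + t{\left(10,-16 \right)} 220 = -69 + 23 \cdot 10 \cdot 220 = -69 + 230 \cdot 220 = -69 + 50600 = 50531$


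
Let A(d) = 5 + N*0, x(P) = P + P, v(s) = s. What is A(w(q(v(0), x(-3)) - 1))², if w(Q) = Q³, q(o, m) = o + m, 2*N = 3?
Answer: 25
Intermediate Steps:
N = 3/2 (N = (½)*3 = 3/2 ≈ 1.5000)
x(P) = 2*P
q(o, m) = m + o
A(d) = 5 (A(d) = 5 + (3/2)*0 = 5 + 0 = 5)
A(w(q(v(0), x(-3)) - 1))² = 5² = 25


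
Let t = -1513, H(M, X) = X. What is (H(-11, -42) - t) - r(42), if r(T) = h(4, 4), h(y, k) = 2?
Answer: 1469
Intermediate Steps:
r(T) = 2
(H(-11, -42) - t) - r(42) = (-42 - 1*(-1513)) - 1*2 = (-42 + 1513) - 2 = 1471 - 2 = 1469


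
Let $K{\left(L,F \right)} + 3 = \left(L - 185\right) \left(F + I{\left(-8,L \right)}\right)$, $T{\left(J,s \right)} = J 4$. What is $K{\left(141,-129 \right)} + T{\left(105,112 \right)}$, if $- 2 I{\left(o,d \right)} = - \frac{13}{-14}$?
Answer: $\frac{42794}{7} \approx 6113.4$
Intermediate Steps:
$I{\left(o,d \right)} = - \frac{13}{28}$ ($I{\left(o,d \right)} = - \frac{\left(-13\right) \frac{1}{-14}}{2} = - \frac{\left(-13\right) \left(- \frac{1}{14}\right)}{2} = \left(- \frac{1}{2}\right) \frac{13}{14} = - \frac{13}{28}$)
$T{\left(J,s \right)} = 4 J$
$K{\left(L,F \right)} = -3 + \left(-185 + L\right) \left(- \frac{13}{28} + F\right)$ ($K{\left(L,F \right)} = -3 + \left(L - 185\right) \left(F - \frac{13}{28}\right) = -3 + \left(-185 + L\right) \left(- \frac{13}{28} + F\right)$)
$K{\left(141,-129 \right)} + T{\left(105,112 \right)} = \left(\frac{2321}{28} - -23865 - \frac{1833}{28} - 18189\right) + 4 \cdot 105 = \left(\frac{2321}{28} + 23865 - \frac{1833}{28} - 18189\right) + 420 = \frac{39854}{7} + 420 = \frac{42794}{7}$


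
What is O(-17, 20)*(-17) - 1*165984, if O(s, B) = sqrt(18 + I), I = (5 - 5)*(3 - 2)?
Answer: -165984 - 51*sqrt(2) ≈ -1.6606e+5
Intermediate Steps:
I = 0 (I = 0*1 = 0)
O(s, B) = 3*sqrt(2) (O(s, B) = sqrt(18 + 0) = sqrt(18) = 3*sqrt(2))
O(-17, 20)*(-17) - 1*165984 = (3*sqrt(2))*(-17) - 1*165984 = -51*sqrt(2) - 165984 = -165984 - 51*sqrt(2)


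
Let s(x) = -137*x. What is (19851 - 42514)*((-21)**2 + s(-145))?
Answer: -460194878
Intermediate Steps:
(19851 - 42514)*((-21)**2 + s(-145)) = (19851 - 42514)*((-21)**2 - 137*(-145)) = -22663*(441 + 19865) = -22663*20306 = -460194878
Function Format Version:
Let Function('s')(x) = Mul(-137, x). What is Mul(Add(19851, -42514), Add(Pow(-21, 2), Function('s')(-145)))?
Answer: -460194878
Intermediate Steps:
Mul(Add(19851, -42514), Add(Pow(-21, 2), Function('s')(-145))) = Mul(Add(19851, -42514), Add(Pow(-21, 2), Mul(-137, -145))) = Mul(-22663, Add(441, 19865)) = Mul(-22663, 20306) = -460194878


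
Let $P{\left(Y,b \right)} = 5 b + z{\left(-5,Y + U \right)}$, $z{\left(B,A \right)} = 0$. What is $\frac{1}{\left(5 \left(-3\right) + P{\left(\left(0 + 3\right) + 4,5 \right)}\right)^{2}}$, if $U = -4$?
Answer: $\frac{1}{100} \approx 0.01$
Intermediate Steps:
$P{\left(Y,b \right)} = 5 b$ ($P{\left(Y,b \right)} = 5 b + 0 = 5 b$)
$\frac{1}{\left(5 \left(-3\right) + P{\left(\left(0 + 3\right) + 4,5 \right)}\right)^{2}} = \frac{1}{\left(5 \left(-3\right) + 5 \cdot 5\right)^{2}} = \frac{1}{\left(-15 + 25\right)^{2}} = \frac{1}{10^{2}} = \frac{1}{100}$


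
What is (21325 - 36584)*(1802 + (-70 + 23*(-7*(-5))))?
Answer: -38712083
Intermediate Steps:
(21325 - 36584)*(1802 + (-70 + 23*(-7*(-5)))) = -15259*(1802 + (-70 + 23*35)) = -15259*(1802 + (-70 + 805)) = -15259*(1802 + 735) = -15259*2537 = -38712083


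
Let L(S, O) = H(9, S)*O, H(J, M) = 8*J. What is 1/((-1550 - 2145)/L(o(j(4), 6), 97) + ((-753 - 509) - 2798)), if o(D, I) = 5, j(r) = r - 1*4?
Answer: -6984/28358735 ≈ -0.00024627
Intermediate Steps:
j(r) = -4 + r (j(r) = r - 4 = -4 + r)
L(S, O) = 72*O (L(S, O) = (8*9)*O = 72*O)
1/((-1550 - 2145)/L(o(j(4), 6), 97) + ((-753 - 509) - 2798)) = 1/((-1550 - 2145)/((72*97)) + ((-753 - 509) - 2798)) = 1/(-3695/6984 + (-1262 - 2798)) = 1/(-3695*1/6984 - 4060) = 1/(-3695/6984 - 4060) = 1/(-28358735/6984) = -6984/28358735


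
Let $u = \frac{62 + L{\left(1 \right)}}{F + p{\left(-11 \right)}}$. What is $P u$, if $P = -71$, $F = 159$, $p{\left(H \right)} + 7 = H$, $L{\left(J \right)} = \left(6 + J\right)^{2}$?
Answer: $- \frac{2627}{47} \approx -55.894$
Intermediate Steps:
$p{\left(H \right)} = -7 + H$
$u = \frac{37}{47}$ ($u = \frac{62 + \left(6 + 1\right)^{2}}{159 - 18} = \frac{62 + 7^{2}}{159 - 18} = \frac{62 + 49}{141} = 111 \cdot \frac{1}{141} = \frac{37}{47} \approx 0.78723$)
$P u = \left(-71\right) \frac{37}{47} = - \frac{2627}{47}$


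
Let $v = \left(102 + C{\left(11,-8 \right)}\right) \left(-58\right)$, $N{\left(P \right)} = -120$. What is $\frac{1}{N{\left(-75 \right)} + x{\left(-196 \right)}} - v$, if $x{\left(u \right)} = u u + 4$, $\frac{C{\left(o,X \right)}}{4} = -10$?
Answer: $\frac{137726801}{38300} \approx 3596.0$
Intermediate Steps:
$C{\left(o,X \right)} = -40$ ($C{\left(o,X \right)} = 4 \left(-10\right) = -40$)
$x{\left(u \right)} = 4 + u^{2}$ ($x{\left(u \right)} = u^{2} + 4 = 4 + u^{2}$)
$v = -3596$ ($v = \left(102 - 40\right) \left(-58\right) = 62 \left(-58\right) = -3596$)
$\frac{1}{N{\left(-75 \right)} + x{\left(-196 \right)}} - v = \frac{1}{-120 + \left(4 + \left(-196\right)^{2}\right)} - -3596 = \frac{1}{-120 + \left(4 + 38416\right)} + 3596 = \frac{1}{-120 + 38420} + 3596 = \frac{1}{38300} + 3596 = \frac{137726801}{38300}$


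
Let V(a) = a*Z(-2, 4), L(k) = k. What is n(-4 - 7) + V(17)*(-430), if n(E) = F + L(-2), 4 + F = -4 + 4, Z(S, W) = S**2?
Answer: -29246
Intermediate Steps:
V(a) = 4*a (V(a) = a*(-2)**2 = a*4 = 4*a)
F = -4 (F = -4 + (-4 + 4) = -4 + 0 = -4)
n(E) = -6 (n(E) = -4 - 2 = -6)
n(-4 - 7) + V(17)*(-430) = -6 + (4*17)*(-430) = -6 + 68*(-430) = -6 - 29240 = -29246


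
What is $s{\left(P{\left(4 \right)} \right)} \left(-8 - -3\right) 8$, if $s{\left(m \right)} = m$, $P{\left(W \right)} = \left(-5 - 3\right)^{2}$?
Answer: $-2560$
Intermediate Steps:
$P{\left(W \right)} = 64$ ($P{\left(W \right)} = \left(-8\right)^{2} = 64$)
$s{\left(P{\left(4 \right)} \right)} \left(-8 - -3\right) 8 = 64 \left(-8 - -3\right) 8 = 64 \left(-8 + 3\right) 8 = 64 \left(-5\right) 8 = \left(-320\right) 8 = -2560$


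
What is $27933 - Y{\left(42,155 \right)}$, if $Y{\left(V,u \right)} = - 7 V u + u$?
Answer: $73348$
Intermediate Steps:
$Y{\left(V,u \right)} = u - 7 V u$ ($Y{\left(V,u \right)} = - 7 V u + u = u - 7 V u$)
$27933 - Y{\left(42,155 \right)} = 27933 - 155 \left(1 - 294\right) = 27933 - 155 \left(-293\right) = 27933 - -45415 = 27933 + 45415 = 73348$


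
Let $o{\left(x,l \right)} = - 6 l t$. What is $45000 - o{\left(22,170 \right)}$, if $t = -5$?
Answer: $39900$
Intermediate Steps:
$o{\left(x,l \right)} = 30 l$ ($o{\left(x,l \right)} = - 6 l \left(-5\right) = 30 l$)
$45000 - o{\left(22,170 \right)} = 45000 - 30 \cdot 170 = 45000 - 5100 = 39900$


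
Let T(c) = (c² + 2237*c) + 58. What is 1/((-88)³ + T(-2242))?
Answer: -1/670204 ≈ -1.4921e-6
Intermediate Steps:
T(c) = 58 + c² + 2237*c
1/((-88)³ + T(-2242)) = 1/((-88)³ + (58 + (-2242)² + 2237*(-2242))) = 1/(-681472 + (58 + 5026564 - 5015354)) = 1/(-681472 + 11268) = 1/(-670204) = -1/670204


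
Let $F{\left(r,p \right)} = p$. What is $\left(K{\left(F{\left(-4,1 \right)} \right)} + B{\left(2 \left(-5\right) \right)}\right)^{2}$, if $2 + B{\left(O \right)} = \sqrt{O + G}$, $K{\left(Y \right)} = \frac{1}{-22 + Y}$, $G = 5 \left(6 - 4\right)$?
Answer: $\frac{1849}{441} \approx 4.1927$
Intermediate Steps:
$G = 10$ ($G = 5 \cdot 2 = 10$)
$B{\left(O \right)} = -2 + \sqrt{10 + O}$ ($B{\left(O \right)} = -2 + \sqrt{O + 10} = -2 + \sqrt{10 + O}$)
$\left(K{\left(F{\left(-4,1 \right)} \right)} + B{\left(2 \left(-5\right) \right)}\right)^{2} = \left(\frac{1}{-22 + 1} - \left(2 - \sqrt{10 + 2 \left(-5\right)}\right)\right)^{2} = \left(\frac{1}{-21} - \left(2 - \sqrt{10 - 10}\right)\right)^{2} = \left(- \frac{1}{21} - \left(2 - \sqrt{0}\right)\right)^{2} = \left(- \frac{1}{21} + \left(-2 + 0\right)\right)^{2} = \left(- \frac{1}{21} - 2\right)^{2} = \left(- \frac{43}{21}\right)^{2} = \frac{1849}{441}$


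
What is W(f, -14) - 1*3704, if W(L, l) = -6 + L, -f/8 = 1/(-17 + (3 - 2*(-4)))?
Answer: -11126/3 ≈ -3708.7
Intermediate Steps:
f = 4/3 (f = -8/(-17 + (3 - 2*(-4))) = -8/(-17 + (3 + 8)) = -8/(-17 + 11) = -8/(-6) = -8*(-1/6) = 4/3 ≈ 1.3333)
W(f, -14) - 1*3704 = (-6 + 4/3) - 1*3704 = -14/3 - 3704 = -11126/3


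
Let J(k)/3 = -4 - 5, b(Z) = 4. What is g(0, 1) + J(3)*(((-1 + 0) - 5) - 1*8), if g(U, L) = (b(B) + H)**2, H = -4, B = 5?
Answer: 378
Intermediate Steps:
J(k) = -27 (J(k) = 3*(-4 - 5) = 3*(-9) = -27)
g(U, L) = 0 (g(U, L) = (4 - 4)**2 = 0**2 = 0)
g(0, 1) + J(3)*(((-1 + 0) - 5) - 1*8) = 0 - 27*(((-1 + 0) - 5) - 1*8) = 0 - 27*((-1 - 5) - 8) = 0 - 27*(-6 - 8) = 0 - 27*(-14) = 0 + 378 = 378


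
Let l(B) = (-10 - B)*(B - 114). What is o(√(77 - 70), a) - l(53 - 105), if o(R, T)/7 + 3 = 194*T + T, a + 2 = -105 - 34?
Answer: -185514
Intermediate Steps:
a = -141 (a = -2 + (-105 - 34) = -2 - 139 = -141)
l(B) = (-114 + B)*(-10 - B) (l(B) = (-10 - B)*(-114 + B) = (-114 + B)*(-10 - B))
o(R, T) = -21 + 1365*T (o(R, T) = -21 + 7*(194*T + T) = -21 + 7*(195*T) = -21 + 1365*T)
o(√(77 - 70), a) - l(53 - 105) = (-21 + 1365*(-141)) - (1140 - (53 - 105)² + 104*(53 - 105)) = (-21 - 192465) - (1140 - 1*(-52)² + 104*(-52)) = -192486 - (1140 - 1*2704 - 5408) = -192486 - (1140 - 2704 - 5408) = -192486 - 1*(-6972) = -192486 + 6972 = -185514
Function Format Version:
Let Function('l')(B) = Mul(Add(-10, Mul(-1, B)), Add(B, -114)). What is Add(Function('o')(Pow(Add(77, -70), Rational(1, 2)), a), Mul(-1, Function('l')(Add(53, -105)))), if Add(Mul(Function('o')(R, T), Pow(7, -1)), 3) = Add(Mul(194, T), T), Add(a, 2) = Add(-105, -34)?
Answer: -185514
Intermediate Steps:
a = -141 (a = Add(-2, Add(-105, -34)) = Add(-2, -139) = -141)
Function('l')(B) = Mul(Add(-114, B), Add(-10, Mul(-1, B))) (Function('l')(B) = Mul(Add(-10, Mul(-1, B)), Add(-114, B)) = Mul(Add(-114, B), Add(-10, Mul(-1, B))))
Function('o')(R, T) = Add(-21, Mul(1365, T)) (Function('o')(R, T) = Add(-21, Mul(7, Add(Mul(194, T), T))) = Add(-21, Mul(7, Mul(195, T))) = Add(-21, Mul(1365, T)))
Add(Function('o')(Pow(Add(77, -70), Rational(1, 2)), a), Mul(-1, Function('l')(Add(53, -105)))) = Add(Add(-21, Mul(1365, -141)), Mul(-1, Add(1140, Mul(-1, Pow(Add(53, -105), 2)), Mul(104, Add(53, -105))))) = Add(Add(-21, -192465), Mul(-1, Add(1140, Mul(-1, Pow(-52, 2)), Mul(104, -52)))) = Add(-192486, Mul(-1, Add(1140, Mul(-1, 2704), -5408))) = Add(-192486, Mul(-1, Add(1140, -2704, -5408))) = Add(-192486, Mul(-1, -6972)) = Add(-192486, 6972) = -185514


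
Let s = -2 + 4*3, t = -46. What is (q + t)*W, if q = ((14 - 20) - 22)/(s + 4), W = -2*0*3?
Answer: 0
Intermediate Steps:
W = 0 (W = 0*3 = 0)
s = 10 (s = -2 + 12 = 10)
q = -2 (q = ((14 - 20) - 22)/(10 + 4) = (-6 - 22)/14 = -28*1/14 = -2)
(q + t)*W = (-2 - 46)*0 = -48*0 = 0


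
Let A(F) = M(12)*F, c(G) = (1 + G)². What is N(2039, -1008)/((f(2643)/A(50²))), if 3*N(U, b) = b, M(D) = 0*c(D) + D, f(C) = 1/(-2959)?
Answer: 29826720000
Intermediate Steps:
f(C) = -1/2959
M(D) = D (M(D) = 0*(1 + D)² + D = 0 + D = D)
N(U, b) = b/3
A(F) = 12*F
N(2039, -1008)/((f(2643)/A(50²))) = ((⅓)*(-1008))/((-1/(2959*(12*50²)))) = -336/((-1/(2959*(12*2500)))) = -336/((-1/2959/30000)) = -336/((-1/2959*1/30000)) = -336/(-1/88770000) = -336*(-88770000) = 29826720000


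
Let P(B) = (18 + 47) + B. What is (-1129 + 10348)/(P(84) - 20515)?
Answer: -9219/20366 ≈ -0.45267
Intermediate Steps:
P(B) = 65 + B
(-1129 + 10348)/(P(84) - 20515) = (-1129 + 10348)/((65 + 84) - 20515) = 9219/(149 - 20515) = 9219/(-20366) = 9219*(-1/20366) = -9219/20366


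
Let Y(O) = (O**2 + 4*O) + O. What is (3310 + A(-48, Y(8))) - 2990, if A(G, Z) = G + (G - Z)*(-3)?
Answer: 728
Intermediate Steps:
Y(O) = O**2 + 5*O
A(G, Z) = -2*G + 3*Z (A(G, Z) = G + (-3*G + 3*Z) = -2*G + 3*Z)
(3310 + A(-48, Y(8))) - 2990 = (3310 + (-2*(-48) + 3*(8*(5 + 8)))) - 2990 = (3310 + (96 + 3*(8*13))) - 2990 = (3310 + (96 + 3*104)) - 2990 = (3310 + (96 + 312)) - 2990 = (3310 + 408) - 2990 = 3718 - 2990 = 728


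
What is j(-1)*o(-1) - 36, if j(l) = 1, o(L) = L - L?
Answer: -36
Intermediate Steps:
o(L) = 0
j(-1)*o(-1) - 36 = 1*0 - 36 = 0 - 36 = -36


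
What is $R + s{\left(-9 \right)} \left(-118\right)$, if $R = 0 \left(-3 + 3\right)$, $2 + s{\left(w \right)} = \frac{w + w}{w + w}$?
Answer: $118$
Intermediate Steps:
$s{\left(w \right)} = -1$ ($s{\left(w \right)} = -2 + \frac{w + w}{w + w} = -2 + \frac{2 w}{2 w} = -2 + 2 w \frac{1}{2 w} = -2 + 1 = -1$)
$R = 0$ ($R = 0 \cdot 0 = 0$)
$R + s{\left(-9 \right)} \left(-118\right) = 0 - -118 = 0 + 118 = 118$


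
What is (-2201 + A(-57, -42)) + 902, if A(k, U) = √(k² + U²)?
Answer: -1299 + 3*√557 ≈ -1228.2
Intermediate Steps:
A(k, U) = √(U² + k²)
(-2201 + A(-57, -42)) + 902 = (-2201 + √((-42)² + (-57)²)) + 902 = (-2201 + √(1764 + 3249)) + 902 = (-2201 + √5013) + 902 = (-2201 + 3*√557) + 902 = -1299 + 3*√557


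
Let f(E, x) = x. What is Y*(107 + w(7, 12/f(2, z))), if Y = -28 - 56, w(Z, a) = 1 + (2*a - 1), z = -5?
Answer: -42924/5 ≈ -8584.8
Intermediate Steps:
w(Z, a) = 2*a (w(Z, a) = 1 + (-1 + 2*a) = 2*a)
Y = -84
Y*(107 + w(7, 12/f(2, z))) = -84*(107 + 2*(12/(-5))) = -84*(107 + 2*(12*(-⅕))) = -84*(107 + 2*(-12/5)) = -84*(107 - 24/5) = -84*511/5 = -42924/5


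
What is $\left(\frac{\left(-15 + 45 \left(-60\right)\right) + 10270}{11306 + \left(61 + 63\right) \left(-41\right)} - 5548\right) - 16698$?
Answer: $- \frac{138407057}{6222} \approx -22245.0$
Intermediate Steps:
$\left(\frac{\left(-15 + 45 \left(-60\right)\right) + 10270}{11306 + \left(61 + 63\right) \left(-41\right)} - 5548\right) - 16698 = \left(\frac{\left(-15 - 2700\right) + 10270}{11306 + 124 \left(-41\right)} - 5548\right) - 16698 = \left(\frac{-2715 + 10270}{11306 - 5084} - 5548\right) - 16698 = \left(\frac{7555}{6222} - 5548\right) - 16698 = - \frac{34512101}{6222} - 16698 = - \frac{138407057}{6222}$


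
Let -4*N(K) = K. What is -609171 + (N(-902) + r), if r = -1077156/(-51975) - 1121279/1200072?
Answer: -1406702786835959/2310138600 ≈ -6.0893e+5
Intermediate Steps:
r = 45718010341/2310138600 (r = -1077156*(-1/51975) - 1121279*1/1200072 = 119684/5775 - 1121279/1200072 = 45718010341/2310138600 ≈ 19.790)
N(K) = -K/4
-609171 + (N(-902) + r) = -609171 + (-1/4*(-902) + 45718010341/2310138600) = -609171 + (451/2 + 45718010341/2310138600) = -609171 + 566654264641/2310138600 = -1406702786835959/2310138600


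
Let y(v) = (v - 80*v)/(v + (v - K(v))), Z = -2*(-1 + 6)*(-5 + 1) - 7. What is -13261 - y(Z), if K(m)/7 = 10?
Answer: -55651/4 ≈ -13913.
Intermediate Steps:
K(m) = 70 (K(m) = 7*10 = 70)
Z = 33 (Z = -10*(-4) - 7 = -2*(-20) - 7 = 40 - 7 = 33)
y(v) = -79*v/(-70 + 2*v) (y(v) = (v - 80*v)/(v + (v - 1*70)) = (-79*v)/(v + (v - 70)) = (-79*v)/(v + (-70 + v)) = (-79*v)/(-70 + 2*v) = -79*v/(-70 + 2*v))
-13261 - y(Z) = -13261 - (-79)*33/(-70 + 2*33) = -13261 - (-79)*33/(-70 + 66) = -13261 - (-79)*33/(-4) = -13261 - (-79)*33*(-1)/4 = -13261 - 1*2607/4 = -13261 - 2607/4 = -55651/4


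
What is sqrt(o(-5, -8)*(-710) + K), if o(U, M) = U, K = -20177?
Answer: I*sqrt(16627) ≈ 128.95*I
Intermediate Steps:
sqrt(o(-5, -8)*(-710) + K) = sqrt(-5*(-710) - 20177) = sqrt(3550 - 20177) = sqrt(-16627) = I*sqrt(16627)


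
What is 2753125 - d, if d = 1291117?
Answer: 1462008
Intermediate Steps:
2753125 - d = 2753125 - 1*1291117 = 2753125 - 1291117 = 1462008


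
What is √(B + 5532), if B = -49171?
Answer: 17*I*√151 ≈ 208.9*I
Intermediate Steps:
√(B + 5532) = √(-49171 + 5532) = √(-43639) = 17*I*√151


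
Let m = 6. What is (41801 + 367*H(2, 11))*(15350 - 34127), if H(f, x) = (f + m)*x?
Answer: -1391319369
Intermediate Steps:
H(f, x) = x*(6 + f) (H(f, x) = (f + 6)*x = (6 + f)*x = x*(6 + f))
(41801 + 367*H(2, 11))*(15350 - 34127) = (41801 + 367*(11*(6 + 2)))*(15350 - 34127) = (41801 + 367*(11*8))*(-18777) = (41801 + 367*88)*(-18777) = (41801 + 32296)*(-18777) = 74097*(-18777) = -1391319369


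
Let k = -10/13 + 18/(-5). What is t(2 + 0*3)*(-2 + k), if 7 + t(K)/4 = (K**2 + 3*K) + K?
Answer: -1656/13 ≈ -127.38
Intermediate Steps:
k = -284/65 (k = -10*1/13 + 18*(-1/5) = -10/13 - 18/5 = -284/65 ≈ -4.3692)
t(K) = -28 + 4*K**2 + 16*K (t(K) = -28 + 4*((K**2 + 3*K) + K) = -28 + 4*(K**2 + 4*K) = -28 + (4*K**2 + 16*K) = -28 + 4*K**2 + 16*K)
t(2 + 0*3)*(-2 + k) = (-28 + 4*(2 + 0*3)**2 + 16*(2 + 0*3))*(-2 - 284/65) = (-28 + 4*(2 + 0)**2 + 16*(2 + 0))*(-414/65) = (-28 + 4*2**2 + 16*2)*(-414/65) = (-28 + 4*4 + 32)*(-414/65) = (-28 + 16 + 32)*(-414/65) = 20*(-414/65) = -1656/13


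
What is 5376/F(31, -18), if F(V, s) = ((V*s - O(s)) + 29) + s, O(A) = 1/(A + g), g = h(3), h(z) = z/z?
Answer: -45696/4649 ≈ -9.8292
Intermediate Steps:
h(z) = 1
g = 1
O(A) = 1/(1 + A) (O(A) = 1/(A + 1) = 1/(1 + A))
F(V, s) = 29 + s - 1/(1 + s) + V*s (F(V, s) = ((V*s - 1/(1 + s)) + 29) + s = ((-1/(1 + s) + V*s) + 29) + s = (29 - 1/(1 + s) + V*s) + s = 29 + s - 1/(1 + s) + V*s)
5376/F(31, -18) = 5376/(((-1 + (1 - 18)*(29 - 18 + 31*(-18)))/(1 - 18))) = 5376/(((-1 - 17*(29 - 18 - 558))/(-17))) = 5376/((-(-1 - 17*(-547))/17)) = 5376/((-(-1 + 9299)/17)) = 5376/((-1/17*9298)) = 5376/(-9298/17) = 5376*(-17/9298) = -45696/4649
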